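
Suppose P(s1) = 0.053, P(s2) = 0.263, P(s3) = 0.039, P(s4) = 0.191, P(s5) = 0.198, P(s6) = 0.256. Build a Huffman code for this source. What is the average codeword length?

2.375 bits/symbol

Repeatedly combine the two least-probable nodes; the expected code length is the sum of the merged weights.
merge 39/1000 + 53/1000 → 23/250
merge 23/250 + 191/1000 → 283/1000
merge 99/500 + 32/125 → 227/500
merge 263/1000 + 283/1000 → 273/500
merge 227/500 + 273/500 → 1
L = 23/250 + 283/1000 + 227/500 + 273/500 + 1 = 19/8 = 2.375 bits/symbol.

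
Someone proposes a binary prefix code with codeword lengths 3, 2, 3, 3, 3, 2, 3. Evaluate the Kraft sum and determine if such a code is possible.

1.125; no

With common denominator 2^3 = 8: Σ 2^(−ℓᵢ) = 1/8 + 2/8 + 1/8 + 1/8 + 1/8 + 2/8 + 1/8 = 9/8 = 1.125.
Kraft's inequality requires Σ ≤ 1; here Σ = 1.125 > 1, so no such prefix code exists.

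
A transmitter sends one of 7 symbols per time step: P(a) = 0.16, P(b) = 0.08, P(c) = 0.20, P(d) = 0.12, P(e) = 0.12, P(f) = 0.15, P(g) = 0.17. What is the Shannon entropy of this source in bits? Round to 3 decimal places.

H = −Σ pᵢ log₂ pᵢ.
−0.16·log₂(0.16) = 0.4230
−0.08·log₂(0.08) = 0.2915
−0.20·log₂(0.20) = 0.4644
−0.12·log₂(0.12) = 0.3671
−0.12·log₂(0.12) = 0.3671
−0.15·log₂(0.15) = 0.4105
−0.17·log₂(0.17) = 0.4346
Sum ≈ 2.7582 → 2.758 bits.

2.758 bits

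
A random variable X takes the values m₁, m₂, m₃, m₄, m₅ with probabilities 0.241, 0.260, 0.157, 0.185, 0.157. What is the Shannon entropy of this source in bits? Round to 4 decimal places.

2.2891 bits

H = −Σ pᵢ log₂ pᵢ.
−0.241·log₂(0.241) = 0.4947
−0.260·log₂(0.260) = 0.5053
−0.157·log₂(0.157) = 0.4194
−0.185·log₂(0.185) = 0.4504
−0.157·log₂(0.157) = 0.4194
Sum ≈ 2.2891 → 2.2891 bits.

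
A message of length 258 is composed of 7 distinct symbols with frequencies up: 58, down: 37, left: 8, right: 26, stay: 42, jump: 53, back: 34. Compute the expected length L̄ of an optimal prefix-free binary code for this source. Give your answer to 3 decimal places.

Probabilities are the counts divided by 258.
Repeatedly combine the two least-probable nodes; the expected code length is the sum of the merged weights.
merge 4/129 + 13/129 → 17/129
merge 17/129 + 17/129 → 34/129
merge 37/258 + 7/43 → 79/258
merge 53/258 + 29/129 → 37/86
merge 34/129 + 79/258 → 49/86
merge 37/86 + 49/86 → 1
L = 17/129 + 34/129 + 79/258 + 37/86 + 49/86 + 1 = 697/258 ≈ 2.702 bits/symbol.

2.702 bits/symbol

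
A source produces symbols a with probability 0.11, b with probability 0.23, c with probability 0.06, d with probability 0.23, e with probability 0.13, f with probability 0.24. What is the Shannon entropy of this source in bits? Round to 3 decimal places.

2.446 bits

H = −Σ pᵢ log₂ pᵢ.
−0.11·log₂(0.11) = 0.3503
−0.23·log₂(0.23) = 0.4877
−0.06·log₂(0.06) = 0.2435
−0.23·log₂(0.23) = 0.4877
−0.13·log₂(0.13) = 0.3826
−0.24·log₂(0.24) = 0.4941
Sum ≈ 2.4459 → 2.446 bits.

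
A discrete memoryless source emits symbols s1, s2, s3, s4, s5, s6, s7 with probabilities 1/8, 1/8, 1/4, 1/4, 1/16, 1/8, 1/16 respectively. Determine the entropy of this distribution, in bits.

2.625 bits

Each probability is a power of 1/2, so log₂(1/p) is an integer.
H = Σ p·log₂(1/p) = 1/8·3 + 1/8·3 + 1/4·2 + 1/4·2 + 1/16·4 + 1/8·3 + 1/16·4 = 2.625 bits.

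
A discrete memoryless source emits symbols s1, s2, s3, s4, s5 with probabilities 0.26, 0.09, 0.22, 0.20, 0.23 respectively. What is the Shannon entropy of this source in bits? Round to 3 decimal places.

2.251 bits

H = −Σ pᵢ log₂ pᵢ.
−0.26·log₂(0.26) = 0.5053
−0.09·log₂(0.09) = 0.3127
−0.22·log₂(0.22) = 0.4806
−0.20·log₂(0.20) = 0.4644
−0.23·log₂(0.23) = 0.4877
Sum ≈ 2.2506 → 2.251 bits.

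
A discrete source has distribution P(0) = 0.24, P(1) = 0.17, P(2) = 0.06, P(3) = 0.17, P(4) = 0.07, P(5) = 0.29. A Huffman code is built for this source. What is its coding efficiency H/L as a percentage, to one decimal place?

Entropy H = −Σ p log₂ p ≈ 2.3933 bits.
Huffman merges: 3/50+7/100→13/100; 13/100+17/100→3/10; 17/100+6/25→41/100; 29/100+3/10→59/100; 41/100+59/100→1. L = 243/100 ≈ 2.4300.
Efficiency = H/L = 2.3933/2.4300 = 98.5%.

98.5%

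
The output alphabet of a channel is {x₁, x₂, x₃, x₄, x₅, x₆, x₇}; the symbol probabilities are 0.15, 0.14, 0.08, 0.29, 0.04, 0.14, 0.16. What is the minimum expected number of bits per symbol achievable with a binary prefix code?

Repeatedly combine the two least-probable nodes; the expected code length is the sum of the merged weights.
merge 1/25 + 2/25 → 3/25
merge 3/25 + 7/50 → 13/50
merge 7/50 + 3/20 → 29/100
merge 4/25 + 13/50 → 21/50
merge 29/100 + 29/100 → 29/50
merge 21/50 + 29/50 → 1
L = 3/25 + 13/50 + 29/100 + 21/50 + 29/50 + 1 = 267/100 = 2.67 bits/symbol.

2.67 bits/symbol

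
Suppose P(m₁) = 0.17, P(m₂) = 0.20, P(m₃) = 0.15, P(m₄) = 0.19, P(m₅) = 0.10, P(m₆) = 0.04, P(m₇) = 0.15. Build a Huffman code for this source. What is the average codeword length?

2.75 bits/symbol

Repeatedly combine the two least-probable nodes; the expected code length is the sum of the merged weights.
merge 1/25 + 1/10 → 7/50
merge 7/50 + 3/20 → 29/100
merge 3/20 + 17/100 → 8/25
merge 19/100 + 1/5 → 39/100
merge 29/100 + 8/25 → 61/100
merge 39/100 + 61/100 → 1
L = 7/50 + 29/100 + 8/25 + 39/100 + 61/100 + 1 = 11/4 = 2.75 bits/symbol.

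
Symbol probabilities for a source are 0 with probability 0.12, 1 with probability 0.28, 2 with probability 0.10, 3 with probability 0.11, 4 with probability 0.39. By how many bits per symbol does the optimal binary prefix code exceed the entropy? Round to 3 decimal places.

Entropy H = −Σ p log₂ p ≈ 2.0936 bits.
Huffman merges: 1/10+11/100→21/100; 3/25+21/100→33/100; 7/25+33/100→61/100; 39/100+61/100→1. L = 43/20 ≈ 2.1500.
L − H = 2.1500 − 2.0936 = 0.056 bits.

0.056 bits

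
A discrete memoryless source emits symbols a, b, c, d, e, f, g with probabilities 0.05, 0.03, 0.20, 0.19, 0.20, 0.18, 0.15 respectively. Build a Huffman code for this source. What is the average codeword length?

2.68 bits/symbol

Repeatedly combine the two least-probable nodes; the expected code length is the sum of the merged weights.
merge 3/100 + 1/20 → 2/25
merge 2/25 + 3/20 → 23/100
merge 9/50 + 19/100 → 37/100
merge 1/5 + 1/5 → 2/5
merge 23/100 + 37/100 → 3/5
merge 2/5 + 3/5 → 1
L = 2/25 + 23/100 + 37/100 + 2/5 + 3/5 + 1 = 67/25 = 2.68 bits/symbol.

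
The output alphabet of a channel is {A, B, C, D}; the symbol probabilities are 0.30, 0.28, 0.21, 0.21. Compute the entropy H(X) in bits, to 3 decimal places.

1.981 bits

H = −Σ pᵢ log₂ pᵢ.
−0.30·log₂(0.30) = 0.5211
−0.28·log₂(0.28) = 0.5142
−0.21·log₂(0.21) = 0.4728
−0.21·log₂(0.21) = 0.4728
Sum ≈ 1.9810 → 1.981 bits.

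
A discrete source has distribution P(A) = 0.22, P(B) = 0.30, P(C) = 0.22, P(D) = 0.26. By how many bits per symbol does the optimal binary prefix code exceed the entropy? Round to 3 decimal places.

0.012 bits

Entropy H = −Σ p log₂ p ≈ 1.9875 bits.
Huffman merges: 11/50+11/50→11/25; 13/50+3/10→14/25; 11/25+14/25→1. L = 2 ≈ 2.0000.
L − H = 2.0000 − 1.9875 = 0.012 bits.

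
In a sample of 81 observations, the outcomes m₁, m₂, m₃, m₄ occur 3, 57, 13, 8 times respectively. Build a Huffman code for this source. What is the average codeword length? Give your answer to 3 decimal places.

Probabilities are the counts divided by 81.
Repeatedly combine the two least-probable nodes; the expected code length is the sum of the merged weights.
merge 1/27 + 8/81 → 11/81
merge 11/81 + 13/81 → 8/27
merge 8/27 + 19/27 → 1
L = 11/81 + 8/27 + 1 = 116/81 ≈ 1.432 bits/symbol.

1.432 bits/symbol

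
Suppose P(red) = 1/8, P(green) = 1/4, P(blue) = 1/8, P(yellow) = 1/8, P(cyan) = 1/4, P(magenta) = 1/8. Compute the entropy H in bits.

Each probability is a power of 1/2, so log₂(1/p) is an integer.
H = Σ p·log₂(1/p) = 1/8·3 + 1/4·2 + 1/8·3 + 1/8·3 + 1/4·2 + 1/8·3 = 2.5 bits.

2.5 bits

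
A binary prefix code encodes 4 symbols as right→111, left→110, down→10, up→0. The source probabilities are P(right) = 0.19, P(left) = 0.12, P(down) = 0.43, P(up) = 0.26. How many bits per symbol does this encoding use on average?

L̄ = Σ pᵢ·ℓᵢ = 0.19·3 + 0.12·3 + 0.43·2 + 0.26·1 = 2.05 bits/symbol.

2.05 bits/symbol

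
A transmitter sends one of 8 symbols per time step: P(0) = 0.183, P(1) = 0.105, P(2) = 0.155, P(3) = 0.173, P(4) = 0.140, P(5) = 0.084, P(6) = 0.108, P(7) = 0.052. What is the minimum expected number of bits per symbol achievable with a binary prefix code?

2.953 bits/symbol

Repeatedly combine the two least-probable nodes; the expected code length is the sum of the merged weights.
merge 13/250 + 21/250 → 17/125
merge 21/200 + 27/250 → 213/1000
merge 17/125 + 7/50 → 69/250
merge 31/200 + 173/1000 → 41/125
merge 183/1000 + 213/1000 → 99/250
merge 69/250 + 41/125 → 151/250
merge 99/250 + 151/250 → 1
L = 17/125 + 213/1000 + 69/250 + 41/125 + 99/250 + 151/250 + 1 = 2953/1000 = 2.953 bits/symbol.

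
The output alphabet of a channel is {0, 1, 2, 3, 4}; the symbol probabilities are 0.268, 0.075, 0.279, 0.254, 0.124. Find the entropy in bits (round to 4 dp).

H = −Σ pᵢ log₂ pᵢ.
−0.268·log₂(0.268) = 0.5091
−0.075·log₂(0.075) = 0.2803
−0.279·log₂(0.279) = 0.5138
−0.254·log₂(0.254) = 0.5022
−0.124·log₂(0.124) = 0.3734
Sum ≈ 2.1788 → 2.1788 bits.

2.1788 bits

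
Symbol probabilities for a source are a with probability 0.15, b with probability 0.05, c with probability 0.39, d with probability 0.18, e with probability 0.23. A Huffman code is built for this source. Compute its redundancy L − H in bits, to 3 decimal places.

0.101 bits

Entropy H = −Σ p log₂ p ≈ 2.0894 bits.
Huffman merges: 1/20+3/20→1/5; 9/50+1/5→19/50; 23/100+19/50→61/100; 39/100+61/100→1. L = 219/100 ≈ 2.1900.
L − H = 2.1900 − 2.0894 = 0.101 bits.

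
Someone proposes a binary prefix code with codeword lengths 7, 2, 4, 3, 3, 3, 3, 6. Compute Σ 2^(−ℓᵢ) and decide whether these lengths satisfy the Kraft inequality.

0.8359375; yes

With common denominator 2^7 = 128: Σ 2^(−ℓᵢ) = 1/128 + 32/128 + 8/128 + 16/128 + 16/128 + 16/128 + 16/128 + 2/128 = 107/128 = 0.8359375.
Kraft's inequality requires Σ ≤ 1; here Σ = 0.8359375 ≤ 1, so such a prefix code exists.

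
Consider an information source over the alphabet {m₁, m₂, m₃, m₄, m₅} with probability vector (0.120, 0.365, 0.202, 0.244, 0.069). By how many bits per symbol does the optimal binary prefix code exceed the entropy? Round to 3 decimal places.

Entropy H = −Σ p log₂ p ≈ 2.1266 bits.
Huffman merges: 69/1000+3/25→189/1000; 189/1000+101/500→391/1000; 61/250+73/200→609/1000; 391/1000+609/1000→1. L = 2189/1000 ≈ 2.1890.
L − H = 2.1890 − 2.1266 = 0.062 bits.

0.062 bits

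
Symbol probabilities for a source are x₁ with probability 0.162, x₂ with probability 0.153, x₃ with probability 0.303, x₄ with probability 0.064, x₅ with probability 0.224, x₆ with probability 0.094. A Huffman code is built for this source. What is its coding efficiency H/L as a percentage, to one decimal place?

98.0%

Entropy H = −Σ p log₂ p ≈ 2.4197 bits.
Huffman merges: 8/125+47/500→79/500; 153/1000+79/500→311/1000; 81/500+28/125→193/500; 303/1000+311/1000→307/500; 193/500+307/500→1. L = 2469/1000 ≈ 2.4690.
Efficiency = H/L = 2.4197/2.4690 = 98.0%.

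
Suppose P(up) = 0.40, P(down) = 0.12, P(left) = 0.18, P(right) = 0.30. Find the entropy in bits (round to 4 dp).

1.8622 bits

H = −Σ pᵢ log₂ pᵢ.
−0.40·log₂(0.40) = 0.5288
−0.12·log₂(0.12) = 0.3671
−0.18·log₂(0.18) = 0.4453
−0.30·log₂(0.30) = 0.5211
Sum ≈ 1.8622 → 1.8622 bits.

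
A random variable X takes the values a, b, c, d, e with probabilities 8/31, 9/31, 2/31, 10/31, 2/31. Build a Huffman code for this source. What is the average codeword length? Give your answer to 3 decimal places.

Repeatedly combine the two least-probable nodes; the expected code length is the sum of the merged weights.
merge 2/31 + 2/31 → 4/31
merge 4/31 + 8/31 → 12/31
merge 9/31 + 10/31 → 19/31
merge 12/31 + 19/31 → 1
L = 4/31 + 12/31 + 19/31 + 1 = 66/31 ≈ 2.129 bits/symbol.

2.129 bits/symbol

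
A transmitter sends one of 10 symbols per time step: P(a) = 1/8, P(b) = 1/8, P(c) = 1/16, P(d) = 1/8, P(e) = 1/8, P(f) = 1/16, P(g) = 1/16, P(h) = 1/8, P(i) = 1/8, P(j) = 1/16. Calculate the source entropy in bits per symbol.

3.25 bits

Each probability is a power of 1/2, so log₂(1/p) is an integer.
H = Σ p·log₂(1/p) = 1/8·3 + 1/8·3 + 1/16·4 + 1/8·3 + 1/8·3 + 1/16·4 + 1/16·4 + 1/8·3 + 1/8·3 + 1/16·4 = 3.25 bits.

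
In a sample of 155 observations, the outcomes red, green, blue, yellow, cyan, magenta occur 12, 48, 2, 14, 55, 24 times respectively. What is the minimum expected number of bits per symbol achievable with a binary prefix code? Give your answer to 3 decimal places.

2.252 bits/symbol

Probabilities are the counts divided by 155.
Repeatedly combine the two least-probable nodes; the expected code length is the sum of the merged weights.
merge 2/155 + 12/155 → 14/155
merge 14/155 + 14/155 → 28/155
merge 24/155 + 28/155 → 52/155
merge 48/155 + 52/155 → 20/31
merge 11/31 + 20/31 → 1
L = 14/155 + 28/155 + 52/155 + 20/31 + 1 = 349/155 ≈ 2.252 bits/symbol.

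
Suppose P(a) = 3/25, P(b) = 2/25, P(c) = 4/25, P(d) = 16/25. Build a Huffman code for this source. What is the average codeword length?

1.56 bits/symbol

Repeatedly combine the two least-probable nodes; the expected code length is the sum of the merged weights.
merge 2/25 + 3/25 → 1/5
merge 4/25 + 1/5 → 9/25
merge 9/25 + 16/25 → 1
L = 1/5 + 9/25 + 1 = 39/25 = 1.56 bits/symbol.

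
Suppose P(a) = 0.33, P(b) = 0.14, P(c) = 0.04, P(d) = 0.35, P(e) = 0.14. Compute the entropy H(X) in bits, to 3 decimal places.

H = −Σ pᵢ log₂ pᵢ.
−0.33·log₂(0.33) = 0.5278
−0.14·log₂(0.14) = 0.3971
−0.04·log₂(0.04) = 0.1858
−0.35·log₂(0.35) = 0.5301
−0.14·log₂(0.14) = 0.3971
Sum ≈ 2.0379 → 2.038 bits.

2.038 bits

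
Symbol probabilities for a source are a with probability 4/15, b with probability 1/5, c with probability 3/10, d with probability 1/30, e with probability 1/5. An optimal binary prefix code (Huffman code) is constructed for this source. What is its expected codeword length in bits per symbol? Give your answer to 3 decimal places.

2.233 bits/symbol

Repeatedly combine the two least-probable nodes; the expected code length is the sum of the merged weights.
merge 1/30 + 1/5 → 7/30
merge 1/5 + 7/30 → 13/30
merge 4/15 + 3/10 → 17/30
merge 13/30 + 17/30 → 1
L = 7/30 + 13/30 + 17/30 + 1 = 67/30 ≈ 2.233 bits/symbol.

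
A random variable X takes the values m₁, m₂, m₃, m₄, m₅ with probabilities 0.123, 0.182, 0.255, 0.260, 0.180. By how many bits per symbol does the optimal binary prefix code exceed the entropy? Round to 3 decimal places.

Entropy H = −Σ p log₂ p ≈ 2.2725 bits.
Huffman merges: 123/1000+9/50→303/1000; 91/500+51/200→437/1000; 13/50+303/1000→563/1000; 437/1000+563/1000→1. L = 2303/1000 ≈ 2.3030.
L − H = 2.3030 − 2.2725 = 0.030 bits.

0.030 bits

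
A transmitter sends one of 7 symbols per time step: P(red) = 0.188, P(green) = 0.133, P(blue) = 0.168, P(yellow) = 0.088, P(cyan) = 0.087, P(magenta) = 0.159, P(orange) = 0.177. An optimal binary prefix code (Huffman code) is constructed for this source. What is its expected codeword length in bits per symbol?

2.81 bits/symbol

Repeatedly combine the two least-probable nodes; the expected code length is the sum of the merged weights.
merge 87/1000 + 11/125 → 7/40
merge 133/1000 + 159/1000 → 73/250
merge 21/125 + 7/40 → 343/1000
merge 177/1000 + 47/250 → 73/200
merge 73/250 + 343/1000 → 127/200
merge 73/200 + 127/200 → 1
L = 7/40 + 73/250 + 343/1000 + 73/200 + 127/200 + 1 = 281/100 = 2.81 bits/symbol.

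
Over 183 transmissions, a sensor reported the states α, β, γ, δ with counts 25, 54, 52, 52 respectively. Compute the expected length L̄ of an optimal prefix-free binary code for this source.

2 bits/symbol

Probabilities are the counts divided by 183.
Repeatedly combine the two least-probable nodes; the expected code length is the sum of the merged weights.
merge 25/183 + 52/183 → 77/183
merge 52/183 + 18/61 → 106/183
merge 77/183 + 106/183 → 1
L = 77/183 + 106/183 + 1 = 2 bits/symbol.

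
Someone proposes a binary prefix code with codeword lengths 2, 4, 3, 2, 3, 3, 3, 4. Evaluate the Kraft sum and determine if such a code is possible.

With common denominator 2^4 = 16: Σ 2^(−ℓᵢ) = 4/16 + 1/16 + 2/16 + 4/16 + 2/16 + 2/16 + 2/16 + 1/16 = 18/16 = 1.125.
Kraft's inequality requires Σ ≤ 1; here Σ = 1.125 > 1, so no such prefix code exists.

1.125; no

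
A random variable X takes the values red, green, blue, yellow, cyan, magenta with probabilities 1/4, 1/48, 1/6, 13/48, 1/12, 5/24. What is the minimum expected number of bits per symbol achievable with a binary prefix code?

2.375 bits/symbol

Repeatedly combine the two least-probable nodes; the expected code length is the sum of the merged weights.
merge 1/48 + 1/12 → 5/48
merge 5/48 + 1/6 → 13/48
merge 5/24 + 1/4 → 11/24
merge 13/48 + 13/48 → 13/24
merge 11/24 + 13/24 → 1
L = 5/48 + 13/48 + 11/24 + 13/24 + 1 = 19/8 = 2.375 bits/symbol.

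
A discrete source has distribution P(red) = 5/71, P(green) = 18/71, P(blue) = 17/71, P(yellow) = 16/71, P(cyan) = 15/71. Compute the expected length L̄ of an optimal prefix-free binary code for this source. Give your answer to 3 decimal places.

2.282 bits/symbol

Repeatedly combine the two least-probable nodes; the expected code length is the sum of the merged weights.
merge 5/71 + 15/71 → 20/71
merge 16/71 + 17/71 → 33/71
merge 18/71 + 20/71 → 38/71
merge 33/71 + 38/71 → 1
L = 20/71 + 33/71 + 38/71 + 1 = 162/71 ≈ 2.282 bits/symbol.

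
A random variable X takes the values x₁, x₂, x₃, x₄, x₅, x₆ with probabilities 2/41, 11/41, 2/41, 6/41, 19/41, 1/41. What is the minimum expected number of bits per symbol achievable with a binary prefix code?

Repeatedly combine the two least-probable nodes; the expected code length is the sum of the merged weights.
merge 1/41 + 2/41 → 3/41
merge 2/41 + 3/41 → 5/41
merge 5/41 + 6/41 → 11/41
merge 11/41 + 11/41 → 22/41
merge 19/41 + 22/41 → 1
L = 3/41 + 5/41 + 11/41 + 22/41 + 1 = 2 bits/symbol.

2 bits/symbol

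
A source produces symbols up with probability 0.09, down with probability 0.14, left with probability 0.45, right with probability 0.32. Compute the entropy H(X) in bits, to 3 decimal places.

1.754 bits

H = −Σ pᵢ log₂ pᵢ.
−0.09·log₂(0.09) = 0.3127
−0.14·log₂(0.14) = 0.3971
−0.45·log₂(0.45) = 0.5184
−0.32·log₂(0.32) = 0.5260
Sum ≈ 1.7542 → 1.754 bits.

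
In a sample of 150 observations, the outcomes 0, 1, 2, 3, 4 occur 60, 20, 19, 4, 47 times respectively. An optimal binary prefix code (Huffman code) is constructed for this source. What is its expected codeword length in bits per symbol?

2.04 bits/symbol

Probabilities are the counts divided by 150.
Repeatedly combine the two least-probable nodes; the expected code length is the sum of the merged weights.
merge 2/75 + 19/150 → 23/150
merge 2/15 + 23/150 → 43/150
merge 43/150 + 47/150 → 3/5
merge 2/5 + 3/5 → 1
L = 23/150 + 43/150 + 3/5 + 1 = 51/25 = 2.04 bits/symbol.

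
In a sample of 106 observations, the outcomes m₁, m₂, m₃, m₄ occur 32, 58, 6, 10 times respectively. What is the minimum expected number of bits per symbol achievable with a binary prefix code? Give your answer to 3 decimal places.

1.604 bits/symbol

Probabilities are the counts divided by 106.
Repeatedly combine the two least-probable nodes; the expected code length is the sum of the merged weights.
merge 3/53 + 5/53 → 8/53
merge 8/53 + 16/53 → 24/53
merge 24/53 + 29/53 → 1
L = 8/53 + 24/53 + 1 = 85/53 ≈ 1.604 bits/symbol.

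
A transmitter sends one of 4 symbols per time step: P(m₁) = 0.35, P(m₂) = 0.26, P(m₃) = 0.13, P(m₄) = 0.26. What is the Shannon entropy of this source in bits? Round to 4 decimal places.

H = −Σ pᵢ log₂ pᵢ.
−0.35·log₂(0.35) = 0.5301
−0.26·log₂(0.26) = 0.5053
−0.13·log₂(0.13) = 0.3826
−0.26·log₂(0.26) = 0.5053
Sum ≈ 1.9233 → 1.9233 bits.

1.9233 bits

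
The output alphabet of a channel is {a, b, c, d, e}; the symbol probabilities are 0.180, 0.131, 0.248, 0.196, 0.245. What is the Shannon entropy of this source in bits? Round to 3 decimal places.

H = −Σ pᵢ log₂ pᵢ.
−0.180·log₂(0.180) = 0.4453
−0.131·log₂(0.131) = 0.3841
−0.248·log₂(0.248) = 0.4989
−0.196·log₂(0.196) = 0.4608
−0.245·log₂(0.245) = 0.4971
Sum ≈ 2.2863 → 2.286 bits.

2.286 bits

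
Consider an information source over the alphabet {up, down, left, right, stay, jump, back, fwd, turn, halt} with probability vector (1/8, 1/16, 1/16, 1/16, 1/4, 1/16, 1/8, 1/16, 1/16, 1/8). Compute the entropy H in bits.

3.125 bits

Each probability is a power of 1/2, so log₂(1/p) is an integer.
H = Σ p·log₂(1/p) = 1/8·3 + 1/16·4 + 1/16·4 + 1/16·4 + 1/4·2 + 1/16·4 + 1/8·3 + 1/16·4 + 1/16·4 + 1/8·3 = 3.125 bits.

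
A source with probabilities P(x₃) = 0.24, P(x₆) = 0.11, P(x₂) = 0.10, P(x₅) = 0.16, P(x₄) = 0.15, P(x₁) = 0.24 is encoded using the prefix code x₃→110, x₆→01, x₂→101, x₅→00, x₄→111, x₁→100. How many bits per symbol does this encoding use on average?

L̄ = Σ pᵢ·ℓᵢ = 0.24·3 + 0.11·2 + 0.10·3 + 0.16·2 + 0.15·3 + 0.24·3 = 2.73 bits/symbol.

2.73 bits/symbol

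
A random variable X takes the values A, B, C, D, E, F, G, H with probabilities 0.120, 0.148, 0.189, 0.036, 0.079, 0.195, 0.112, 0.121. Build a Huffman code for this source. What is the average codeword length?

2.92 bits/symbol

Repeatedly combine the two least-probable nodes; the expected code length is the sum of the merged weights.
merge 9/250 + 79/1000 → 23/200
merge 14/125 + 23/200 → 227/1000
merge 3/25 + 121/1000 → 241/1000
merge 37/250 + 189/1000 → 337/1000
merge 39/200 + 227/1000 → 211/500
merge 241/1000 + 337/1000 → 289/500
merge 211/500 + 289/500 → 1
L = 23/200 + 227/1000 + 241/1000 + 337/1000 + 211/500 + 289/500 + 1 = 73/25 = 2.92 bits/symbol.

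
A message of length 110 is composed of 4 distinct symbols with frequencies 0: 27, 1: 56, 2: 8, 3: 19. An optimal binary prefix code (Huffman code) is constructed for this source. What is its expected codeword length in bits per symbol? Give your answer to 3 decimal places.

Probabilities are the counts divided by 110.
Repeatedly combine the two least-probable nodes; the expected code length is the sum of the merged weights.
merge 4/55 + 19/110 → 27/110
merge 27/110 + 27/110 → 27/55
merge 27/55 + 28/55 → 1
L = 27/110 + 27/55 + 1 = 191/110 ≈ 1.736 bits/symbol.

1.736 bits/symbol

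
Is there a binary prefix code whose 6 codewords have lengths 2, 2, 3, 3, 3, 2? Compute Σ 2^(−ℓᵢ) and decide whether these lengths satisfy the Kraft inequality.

1.125; no

With common denominator 2^3 = 8: Σ 2^(−ℓᵢ) = 2/8 + 2/8 + 1/8 + 1/8 + 1/8 + 2/8 = 9/8 = 1.125.
Kraft's inequality requires Σ ≤ 1; here Σ = 1.125 > 1, so no such prefix code exists.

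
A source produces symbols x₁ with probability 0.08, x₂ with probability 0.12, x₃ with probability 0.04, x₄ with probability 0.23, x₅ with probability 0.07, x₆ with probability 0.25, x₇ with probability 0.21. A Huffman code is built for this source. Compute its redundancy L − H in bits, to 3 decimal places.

0.037 bits

Entropy H = −Σ p log₂ p ≈ 2.5734 bits.
Huffman merges: 1/25+7/100→11/100; 2/25+11/100→19/100; 3/25+19/100→31/100; 21/100+23/100→11/25; 1/4+31/100→14/25; 11/25+14/25→1. L = 261/100 ≈ 2.6100.
L − H = 2.6100 − 2.5734 = 0.037 bits.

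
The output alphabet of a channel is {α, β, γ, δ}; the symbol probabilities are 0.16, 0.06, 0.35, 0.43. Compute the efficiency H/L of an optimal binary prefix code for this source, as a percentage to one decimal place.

96.1%

Entropy H = −Σ p log₂ p ≈ 1.7202 bits.
Huffman merges: 3/50+4/25→11/50; 11/50+7/20→57/100; 43/100+57/100→1. L = 179/100 ≈ 1.7900.
Efficiency = H/L = 1.7202/1.7900 = 96.1%.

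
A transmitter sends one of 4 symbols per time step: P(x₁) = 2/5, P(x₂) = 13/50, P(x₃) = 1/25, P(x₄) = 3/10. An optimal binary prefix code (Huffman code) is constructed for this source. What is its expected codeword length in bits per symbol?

Repeatedly combine the two least-probable nodes; the expected code length is the sum of the merged weights.
merge 1/25 + 13/50 → 3/10
merge 3/10 + 3/10 → 3/5
merge 2/5 + 3/5 → 1
L = 3/10 + 3/5 + 1 = 19/10 = 1.9 bits/symbol.

1.9 bits/symbol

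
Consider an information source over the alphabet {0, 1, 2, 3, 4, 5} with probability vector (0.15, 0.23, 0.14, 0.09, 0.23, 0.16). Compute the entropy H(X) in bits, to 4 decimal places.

H = −Σ pᵢ log₂ pᵢ.
−0.15·log₂(0.15) = 0.4105
−0.23·log₂(0.23) = 0.4877
−0.14·log₂(0.14) = 0.3971
−0.09·log₂(0.09) = 0.3127
−0.23·log₂(0.23) = 0.4877
−0.16·log₂(0.16) = 0.4230
Sum ≈ 2.5187 → 2.5187 bits.

2.5187 bits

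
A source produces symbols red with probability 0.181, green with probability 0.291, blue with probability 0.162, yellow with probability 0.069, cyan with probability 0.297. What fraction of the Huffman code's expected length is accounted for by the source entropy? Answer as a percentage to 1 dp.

Entropy H = −Σ p log₂ p ≈ 2.1763 bits.
Huffman merges: 69/1000+81/500→231/1000; 181/1000+231/1000→103/250; 291/1000+297/1000→147/250; 103/250+147/250→1. L = 2231/1000 ≈ 2.2310.
Efficiency = H/L = 2.1763/2.2310 = 97.5%.

97.5%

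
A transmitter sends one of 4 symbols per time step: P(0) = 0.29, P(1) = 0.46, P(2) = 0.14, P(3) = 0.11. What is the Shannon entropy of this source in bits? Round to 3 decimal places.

H = −Σ pᵢ log₂ pᵢ.
−0.29·log₂(0.29) = 0.5179
−0.46·log₂(0.46) = 0.5153
−0.14·log₂(0.14) = 0.3971
−0.11·log₂(0.11) = 0.3503
Sum ≈ 1.7806 → 1.781 bits.

1.781 bits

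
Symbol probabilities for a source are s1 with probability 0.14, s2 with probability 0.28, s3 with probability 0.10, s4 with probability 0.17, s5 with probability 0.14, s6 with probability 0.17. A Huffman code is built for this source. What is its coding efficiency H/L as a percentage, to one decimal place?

98.4%

Entropy H = −Σ p log₂ p ≈ 2.5098 bits.
Huffman merges: 1/10+7/50→6/25; 7/50+17/100→31/100; 17/100+6/25→41/100; 7/25+31/100→59/100; 41/100+59/100→1. L = 51/20 ≈ 2.5500.
Efficiency = H/L = 2.5098/2.5500 = 98.4%.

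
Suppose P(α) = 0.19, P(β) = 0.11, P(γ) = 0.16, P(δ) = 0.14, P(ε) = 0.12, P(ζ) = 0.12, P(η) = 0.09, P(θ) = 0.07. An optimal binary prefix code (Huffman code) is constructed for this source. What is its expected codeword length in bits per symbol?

2.97 bits/symbol

Repeatedly combine the two least-probable nodes; the expected code length is the sum of the merged weights.
merge 7/100 + 9/100 → 4/25
merge 11/100 + 3/25 → 23/100
merge 3/25 + 7/50 → 13/50
merge 4/25 + 4/25 → 8/25
merge 19/100 + 23/100 → 21/50
merge 13/50 + 8/25 → 29/50
merge 21/50 + 29/50 → 1
L = 4/25 + 23/100 + 13/50 + 8/25 + 21/50 + 29/50 + 1 = 297/100 = 2.97 bits/symbol.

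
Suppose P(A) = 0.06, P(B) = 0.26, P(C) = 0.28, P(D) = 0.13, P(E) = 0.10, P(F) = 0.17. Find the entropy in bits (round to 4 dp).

2.4125 bits

H = −Σ pᵢ log₂ pᵢ.
−0.06·log₂(0.06) = 0.2435
−0.26·log₂(0.26) = 0.5053
−0.28·log₂(0.28) = 0.5142
−0.13·log₂(0.13) = 0.3826
−0.10·log₂(0.10) = 0.3322
−0.17·log₂(0.17) = 0.4346
Sum ≈ 2.4125 → 2.4125 bits.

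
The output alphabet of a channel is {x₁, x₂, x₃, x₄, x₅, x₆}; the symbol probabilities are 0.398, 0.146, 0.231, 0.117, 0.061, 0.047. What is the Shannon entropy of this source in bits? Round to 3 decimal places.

H = −Σ pᵢ log₂ pᵢ.
−0.398·log₂(0.398) = 0.5290
−0.146·log₂(0.146) = 0.4053
−0.231·log₂(0.231) = 0.4883
−0.117·log₂(0.117) = 0.3622
−0.061·log₂(0.061) = 0.2461
−0.047·log₂(0.047) = 0.2073
Sum ≈ 2.2383 → 2.238 bits.

2.238 bits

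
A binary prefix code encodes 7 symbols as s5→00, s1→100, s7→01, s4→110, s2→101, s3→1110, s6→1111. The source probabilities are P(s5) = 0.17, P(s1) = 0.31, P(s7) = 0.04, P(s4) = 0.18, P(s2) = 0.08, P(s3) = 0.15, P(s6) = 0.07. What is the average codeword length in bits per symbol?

L̄ = Σ pᵢ·ℓᵢ = 0.17·2 + 0.31·3 + 0.04·2 + 0.18·3 + 0.08·3 + 0.15·4 + 0.07·4 = 3.01 bits/symbol.

3.01 bits/symbol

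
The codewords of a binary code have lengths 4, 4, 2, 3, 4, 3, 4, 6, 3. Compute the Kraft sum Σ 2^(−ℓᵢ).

0.890625

With common denominator 2^6 = 64: Σ 2^(−ℓᵢ) = 4/64 + 4/64 + 16/64 + 8/64 + 4/64 + 8/64 + 4/64 + 1/64 + 8/64 = 57/64 = 0.890625.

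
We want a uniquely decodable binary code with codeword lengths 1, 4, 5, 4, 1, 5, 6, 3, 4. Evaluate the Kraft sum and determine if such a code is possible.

With common denominator 2^6 = 64: Σ 2^(−ℓᵢ) = 32/64 + 4/64 + 2/64 + 4/64 + 32/64 + 2/64 + 1/64 + 8/64 + 4/64 = 89/64 = 1.390625.
Kraft's inequality requires Σ ≤ 1; here Σ = 1.390625 > 1, so no such prefix code exists.

1.390625; no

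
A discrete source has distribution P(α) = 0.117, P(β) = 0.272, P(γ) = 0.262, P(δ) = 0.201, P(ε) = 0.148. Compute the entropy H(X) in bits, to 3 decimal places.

H = −Σ pᵢ log₂ pᵢ.
−0.117·log₂(0.117) = 0.3622
−0.272·log₂(0.272) = 0.5109
−0.262·log₂(0.262) = 0.5063
−0.201·log₂(0.201) = 0.4653
−0.148·log₂(0.148) = 0.4079
Sum ≈ 2.2525 → 2.253 bits.

2.253 bits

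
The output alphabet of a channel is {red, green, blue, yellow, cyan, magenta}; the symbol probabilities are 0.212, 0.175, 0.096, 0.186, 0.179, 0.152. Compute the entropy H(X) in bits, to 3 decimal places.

2.548 bits

H = −Σ pᵢ log₂ pᵢ.
−0.212·log₂(0.212) = 0.4744
−0.175·log₂(0.175) = 0.4401
−0.096·log₂(0.096) = 0.3246
−0.186·log₂(0.186) = 0.4514
−0.179·log₂(0.179) = 0.4443
−0.152·log₂(0.152) = 0.4131
Sum ≈ 2.5478 → 2.548 bits.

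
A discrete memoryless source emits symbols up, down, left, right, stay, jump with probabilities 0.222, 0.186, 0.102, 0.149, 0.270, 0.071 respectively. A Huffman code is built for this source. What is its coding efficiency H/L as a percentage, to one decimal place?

98.6%

Entropy H = −Σ p log₂ p ≈ 2.4595 bits.
Huffman merges: 71/1000+51/500→173/1000; 149/1000+173/1000→161/500; 93/500+111/500→51/125; 27/100+161/500→74/125; 51/125+74/125→1. L = 499/200 ≈ 2.4950.
Efficiency = H/L = 2.4595/2.4950 = 98.6%.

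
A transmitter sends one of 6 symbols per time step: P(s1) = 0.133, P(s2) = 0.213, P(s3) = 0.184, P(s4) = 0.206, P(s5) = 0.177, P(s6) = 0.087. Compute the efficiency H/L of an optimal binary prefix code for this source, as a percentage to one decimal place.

Entropy H = −Σ p log₂ p ≈ 2.5299 bits.
Huffman merges: 87/1000+133/1000→11/50; 177/1000+23/125→361/1000; 103/500+213/1000→419/1000; 11/50+361/1000→581/1000; 419/1000+581/1000→1. L = 2581/1000 ≈ 2.5810.
Efficiency = H/L = 2.5299/2.5810 = 98.0%.

98.0%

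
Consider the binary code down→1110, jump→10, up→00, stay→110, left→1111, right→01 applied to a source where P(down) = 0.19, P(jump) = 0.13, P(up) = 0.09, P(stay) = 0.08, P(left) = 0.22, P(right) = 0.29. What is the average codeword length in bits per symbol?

L̄ = Σ pᵢ·ℓᵢ = 0.19·4 + 0.13·2 + 0.09·2 + 0.08·3 + 0.22·4 + 0.29·2 = 2.9 bits/symbol.

2.9 bits/symbol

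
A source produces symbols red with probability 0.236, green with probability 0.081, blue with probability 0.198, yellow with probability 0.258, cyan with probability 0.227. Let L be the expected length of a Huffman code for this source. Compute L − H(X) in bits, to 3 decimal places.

0.041 bits

Entropy H = −Σ p log₂ p ≈ 2.2378 bits.
Huffman merges: 81/1000+99/500→279/1000; 227/1000+59/250→463/1000; 129/500+279/1000→537/1000; 463/1000+537/1000→1. L = 2279/1000 ≈ 2.2790.
L − H = 2.2790 − 2.2378 = 0.041 bits.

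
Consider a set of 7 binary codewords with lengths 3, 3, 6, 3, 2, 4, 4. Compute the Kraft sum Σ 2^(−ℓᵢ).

With common denominator 2^6 = 64: Σ 2^(−ℓᵢ) = 8/64 + 8/64 + 1/64 + 8/64 + 16/64 + 4/64 + 4/64 = 49/64 = 0.765625.

0.765625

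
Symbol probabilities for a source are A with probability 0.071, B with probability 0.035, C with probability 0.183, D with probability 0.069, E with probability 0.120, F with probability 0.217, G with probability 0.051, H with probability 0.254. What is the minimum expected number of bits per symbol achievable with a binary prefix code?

2.755 bits/symbol

Repeatedly combine the two least-probable nodes; the expected code length is the sum of the merged weights.
merge 7/200 + 51/1000 → 43/500
merge 69/1000 + 71/1000 → 7/50
merge 43/500 + 3/25 → 103/500
merge 7/50 + 183/1000 → 323/1000
merge 103/500 + 217/1000 → 423/1000
merge 127/500 + 323/1000 → 577/1000
merge 423/1000 + 577/1000 → 1
L = 43/500 + 7/50 + 103/500 + 323/1000 + 423/1000 + 577/1000 + 1 = 551/200 = 2.755 bits/symbol.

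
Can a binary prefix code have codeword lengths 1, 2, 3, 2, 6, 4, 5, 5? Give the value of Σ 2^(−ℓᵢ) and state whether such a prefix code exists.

With common denominator 2^6 = 64: Σ 2^(−ℓᵢ) = 32/64 + 16/64 + 8/64 + 16/64 + 1/64 + 4/64 + 2/64 + 2/64 = 81/64 = 1.265625.
Kraft's inequality requires Σ ≤ 1; here Σ = 1.265625 > 1, so no such prefix code exists.

1.265625; no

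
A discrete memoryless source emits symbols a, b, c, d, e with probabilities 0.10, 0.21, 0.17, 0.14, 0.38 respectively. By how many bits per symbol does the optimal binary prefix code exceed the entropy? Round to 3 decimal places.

Entropy H = −Σ p log₂ p ≈ 2.1672 bits.
Huffman merges: 1/10+7/50→6/25; 17/100+21/100→19/50; 6/25+19/50→31/50; 19/50+31/50→1. L = 56/25 ≈ 2.2400.
L − H = 2.2400 − 2.1672 = 0.073 bits.

0.073 bits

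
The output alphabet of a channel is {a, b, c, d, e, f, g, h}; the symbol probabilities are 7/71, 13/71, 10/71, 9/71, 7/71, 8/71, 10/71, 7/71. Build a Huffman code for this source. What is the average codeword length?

3 bits/symbol

Repeatedly combine the two least-probable nodes; the expected code length is the sum of the merged weights.
merge 7/71 + 7/71 → 14/71
merge 7/71 + 8/71 → 15/71
merge 9/71 + 10/71 → 19/71
merge 10/71 + 13/71 → 23/71
merge 14/71 + 15/71 → 29/71
merge 19/71 + 23/71 → 42/71
merge 29/71 + 42/71 → 1
L = 14/71 + 15/71 + 19/71 + 23/71 + 29/71 + 42/71 + 1 = 3 bits/symbol.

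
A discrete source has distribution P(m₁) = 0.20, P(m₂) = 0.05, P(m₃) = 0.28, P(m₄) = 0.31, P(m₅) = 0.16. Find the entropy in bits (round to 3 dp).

H = −Σ pᵢ log₂ pᵢ.
−0.20·log₂(0.20) = 0.4644
−0.05·log₂(0.05) = 0.2161
−0.28·log₂(0.28) = 0.5142
−0.31·log₂(0.31) = 0.5238
−0.16·log₂(0.16) = 0.4230
Sum ≈ 2.1415 → 2.142 bits.

2.142 bits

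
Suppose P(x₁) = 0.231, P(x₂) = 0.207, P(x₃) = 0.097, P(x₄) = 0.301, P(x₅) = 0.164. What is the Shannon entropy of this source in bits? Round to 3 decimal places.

2.234 bits

H = −Σ pᵢ log₂ pᵢ.
−0.231·log₂(0.231) = 0.4883
−0.207·log₂(0.207) = 0.4704
−0.097·log₂(0.097) = 0.3265
−0.301·log₂(0.301) = 0.5214
−0.164·log₂(0.164) = 0.4278
Sum ≈ 2.2343 → 2.234 bits.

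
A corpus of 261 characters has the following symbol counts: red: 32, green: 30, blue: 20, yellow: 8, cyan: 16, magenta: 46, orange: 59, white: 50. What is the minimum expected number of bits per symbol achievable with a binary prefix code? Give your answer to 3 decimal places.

2.843 bits/symbol

Probabilities are the counts divided by 261.
Repeatedly combine the two least-probable nodes; the expected code length is the sum of the merged weights.
merge 8/261 + 16/261 → 8/87
merge 20/261 + 8/87 → 44/261
merge 10/87 + 32/261 → 62/261
merge 44/261 + 46/261 → 10/29
merge 50/261 + 59/261 → 109/261
merge 62/261 + 10/29 → 152/261
merge 109/261 + 152/261 → 1
L = 8/87 + 44/261 + 62/261 + 10/29 + 109/261 + 152/261 + 1 = 742/261 ≈ 2.843 bits/symbol.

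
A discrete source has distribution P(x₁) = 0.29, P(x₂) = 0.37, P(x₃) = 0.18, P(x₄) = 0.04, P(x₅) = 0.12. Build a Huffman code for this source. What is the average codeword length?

2.13 bits/symbol

Repeatedly combine the two least-probable nodes; the expected code length is the sum of the merged weights.
merge 1/25 + 3/25 → 4/25
merge 4/25 + 9/50 → 17/50
merge 29/100 + 17/50 → 63/100
merge 37/100 + 63/100 → 1
L = 4/25 + 17/50 + 63/100 + 1 = 213/100 = 2.13 bits/symbol.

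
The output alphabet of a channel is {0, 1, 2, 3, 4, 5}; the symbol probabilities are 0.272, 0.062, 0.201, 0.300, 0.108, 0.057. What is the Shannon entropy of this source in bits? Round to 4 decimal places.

2.3283 bits

H = −Σ pᵢ log₂ pᵢ.
−0.272·log₂(0.272) = 0.5109
−0.062·log₂(0.062) = 0.2487
−0.201·log₂(0.201) = 0.4653
−0.300·log₂(0.300) = 0.5211
−0.108·log₂(0.108) = 0.3468
−0.057·log₂(0.057) = 0.2356
Sum ≈ 2.3283 → 2.3283 bits.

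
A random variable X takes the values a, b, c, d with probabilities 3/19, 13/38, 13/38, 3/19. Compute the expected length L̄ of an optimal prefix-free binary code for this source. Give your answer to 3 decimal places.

1.974 bits/symbol

Repeatedly combine the two least-probable nodes; the expected code length is the sum of the merged weights.
merge 3/19 + 3/19 → 6/19
merge 6/19 + 13/38 → 25/38
merge 13/38 + 25/38 → 1
L = 6/19 + 25/38 + 1 = 75/38 ≈ 1.974 bits/symbol.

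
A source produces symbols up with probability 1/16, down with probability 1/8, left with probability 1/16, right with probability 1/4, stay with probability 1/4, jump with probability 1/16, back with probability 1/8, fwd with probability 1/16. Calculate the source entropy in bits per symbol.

Each probability is a power of 1/2, so log₂(1/p) is an integer.
H = Σ p·log₂(1/p) = 1/16·4 + 1/8·3 + 1/16·4 + 1/4·2 + 1/4·2 + 1/16·4 + 1/8·3 + 1/16·4 = 2.75 bits.

2.75 bits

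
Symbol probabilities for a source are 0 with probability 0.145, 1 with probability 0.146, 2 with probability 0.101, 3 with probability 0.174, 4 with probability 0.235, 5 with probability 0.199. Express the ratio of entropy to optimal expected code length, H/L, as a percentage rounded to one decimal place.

98.9%

Entropy H = −Σ p log₂ p ≈ 2.5368 bits.
Huffman merges: 101/1000+29/200→123/500; 73/500+87/500→8/25; 199/1000+47/200→217/500; 123/500+8/25→283/500; 217/500+283/500→1. L = 1283/500 ≈ 2.5660.
Efficiency = H/L = 2.5368/2.5660 = 98.9%.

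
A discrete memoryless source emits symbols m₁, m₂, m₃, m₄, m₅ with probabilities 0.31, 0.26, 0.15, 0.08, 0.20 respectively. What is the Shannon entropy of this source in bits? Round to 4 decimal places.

H = −Σ pᵢ log₂ pᵢ.
−0.31·log₂(0.31) = 0.5238
−0.26·log₂(0.26) = 0.5053
−0.15·log₂(0.15) = 0.4105
−0.08·log₂(0.08) = 0.2915
−0.20·log₂(0.20) = 0.4644
Sum ≈ 2.1955 → 2.1955 bits.

2.1955 bits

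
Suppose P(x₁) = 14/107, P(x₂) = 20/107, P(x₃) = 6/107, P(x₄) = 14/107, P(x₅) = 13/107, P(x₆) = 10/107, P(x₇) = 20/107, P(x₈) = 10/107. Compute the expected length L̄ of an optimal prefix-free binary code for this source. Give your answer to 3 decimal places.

Repeatedly combine the two least-probable nodes; the expected code length is the sum of the merged weights.
merge 6/107 + 10/107 → 16/107
merge 10/107 + 13/107 → 23/107
merge 14/107 + 14/107 → 28/107
merge 16/107 + 20/107 → 36/107
merge 20/107 + 23/107 → 43/107
merge 28/107 + 36/107 → 64/107
merge 43/107 + 64/107 → 1
L = 16/107 + 23/107 + 28/107 + 36/107 + 43/107 + 64/107 + 1 = 317/107 ≈ 2.963 bits/symbol.

2.963 bits/symbol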